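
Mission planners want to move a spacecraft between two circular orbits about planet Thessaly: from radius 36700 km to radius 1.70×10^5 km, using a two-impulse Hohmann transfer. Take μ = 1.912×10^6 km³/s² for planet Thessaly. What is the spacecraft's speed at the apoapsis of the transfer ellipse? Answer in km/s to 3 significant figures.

v = 2.00 km/s

Semi-major axis of the transfer orbit: a_t = (36700 + 1.700×10^5)/2 = 1.0335×10^5 km.
At apoapsis, r = 1.700×10^5 km.
Vis-viva: v = √[μ(2/r − 1/a_t)] = √[1.912×10^6 × (2/1.700×10^5 − 1/1.0335×10^5)] = 1.998 km/s.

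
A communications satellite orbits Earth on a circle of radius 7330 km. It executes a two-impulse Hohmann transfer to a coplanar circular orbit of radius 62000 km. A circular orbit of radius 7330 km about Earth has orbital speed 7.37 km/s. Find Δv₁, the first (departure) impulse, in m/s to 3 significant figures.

Δv₁ = 2490 m/s

From the circular-orbit relation v² = μ/r at r = 7330 km: μ = v²r = (7.37)² × 7330 = 3.98143×10^5 km³/s².
The Hohmann ellipse has a_t = (r₁ + r₂)/2 = 34665 km.
Circular speed at r = 7330 km: v_c = √(μ/r) = 7.370 km/s.
Vis-viva on the transfer ellipse at r = 7330 km gives v_t = √[μ(2/r − 1/a_t)] = 9.856 km/s.
Δv₁ = |v_t − v_c| = |9.856 − 7.370| = 2.486 km/s.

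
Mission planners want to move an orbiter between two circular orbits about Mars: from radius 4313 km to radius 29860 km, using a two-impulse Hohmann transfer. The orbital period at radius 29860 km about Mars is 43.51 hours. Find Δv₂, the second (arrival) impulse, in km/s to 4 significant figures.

Δv₂ = 0.5960 km/s

From Kepler's third law T² = 4π²r³/μ at r = 29860 km, T = 43.51 hours = 43.51 × 3600 s = 1.56636×10^5 s: μ = 4π²r³/T² = 42839.7 km³/s².
The Hohmann ellipse has a_t = (r₁ + r₂)/2 = 17086.5 km.
Circular speed at r = 29860 km: v_c = √(μ/r) = 1.1978 km/s.
Transfer-orbit speed at the same r (vis-viva, a = a_t): v_t = √[μ(2/r − 1/a_t)] = 0.60178 km/s.
Δv₂ = |v_t − v_c| = |0.60178 − 1.1978| = 0.5960 km/s.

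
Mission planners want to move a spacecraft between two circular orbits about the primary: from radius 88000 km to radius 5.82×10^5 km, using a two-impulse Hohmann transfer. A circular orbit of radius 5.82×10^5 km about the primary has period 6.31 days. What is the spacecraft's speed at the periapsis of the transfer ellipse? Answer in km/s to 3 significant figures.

From Kepler's third law T² = 4π²r³/μ at r = 5.82×10^5 km, T = 6.31 days = 6.31 × 86400 s = 5.45184×10^5 s: μ = 4π²r³/T² = 2.61844×10^7 km³/s².
Semi-major axis of the transfer orbit: a_t = (88000 + 5.820×10^5)/2 = 3.350×10^5 km.
At periapsis, r = 88000 km.
From the vis-viva equation, v = √[μ(2/r − 1/a_t)] = 22.74 km/s.

v = 22.7 km/s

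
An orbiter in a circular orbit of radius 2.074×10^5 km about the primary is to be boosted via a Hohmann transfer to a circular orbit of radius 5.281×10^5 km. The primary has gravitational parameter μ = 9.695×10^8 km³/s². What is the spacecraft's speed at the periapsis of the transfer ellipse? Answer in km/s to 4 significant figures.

Transfer-ellipse semi-major axis a_t = (r₁ + r₂)/2 = (2.074×10^5 + 5.281×10^5)/2 = 3.6775×10^5 km.
At periapsis, r = 2.074×10^5 km.
Vis-viva: v = √[μ(2/r − 1/a_t)] = √[9.695×10^8 × (2/2.074×10^5 − 1/3.6775×10^5)] = 81.93 km/s.

v = 81.93 km/s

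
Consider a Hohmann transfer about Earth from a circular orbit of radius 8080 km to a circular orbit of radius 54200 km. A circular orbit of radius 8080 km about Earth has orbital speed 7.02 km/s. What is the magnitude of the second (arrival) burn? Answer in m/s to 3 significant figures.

Δv₂ = 1330 m/s

From the circular-orbit relation v² = μ/r at r = 8080 km: μ = v²r = (7.02)² × 8080 = 3.98186×10^5 km³/s².
Semi-major axis of the transfer orbit: a_t = (8080 + 54200)/2 = 31140 km.
On the circular orbit at r = 54200 km, v_c = √(μ/r) = 2.7105 km/s.
Transfer-orbit speed at the same r (vis-viva, a = a_t): v_t = √[μ(2/r − 1/a_t)] = 1.3807 km/s.
Δv₂ = |v_t − v_c| = |1.3807 − 2.7105| = 1.330 km/s.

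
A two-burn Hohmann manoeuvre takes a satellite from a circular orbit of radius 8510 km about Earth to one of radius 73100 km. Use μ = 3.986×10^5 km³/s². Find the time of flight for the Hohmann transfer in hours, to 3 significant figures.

The Hohmann ellipse has a_t = (r₁ + r₂)/2 = 40805 km.
By Kepler's third law the transfer-orbit period is T = 2π√(a_t³/μ), so t = T/2 = 41020 s.
Converting: 41020 s ÷ 3600 s/hour = 11.4 hours.

t = 11.4 hours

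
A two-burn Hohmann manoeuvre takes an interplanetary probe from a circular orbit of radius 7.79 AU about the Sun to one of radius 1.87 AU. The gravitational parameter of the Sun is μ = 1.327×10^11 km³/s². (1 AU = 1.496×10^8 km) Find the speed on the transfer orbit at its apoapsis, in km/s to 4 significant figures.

In km: r₁ = 7.79 × 1.496×10^8 = 1.165384×10^9 km; r₂ = 1.87 × 1.496×10^8 = 2.79752×10^8 km.
Semi-major axis of the transfer orbit: a_t = (1.165384×10^9 + 2.79752×10^8)/2 = 7.22568×10^8 km.
At apoapsis, r = 1.165384×10^9 km.
Vis-viva: v = √[μ(2/r − 1/a_t)] = √[1.327×10^11 × (2/1.165384×10^9 − 1/7.22568×10^8)] = 6.640 km/s.

v = 6.640 km/s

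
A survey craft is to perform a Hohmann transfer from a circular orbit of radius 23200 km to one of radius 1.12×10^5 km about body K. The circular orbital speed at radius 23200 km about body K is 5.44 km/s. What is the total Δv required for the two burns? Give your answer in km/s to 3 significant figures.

From the circular-orbit relation v² = μ/r at r = 23200 km: μ = v²r = (5.44)² × 23200 = 6.86572×10^5 km³/s².
Semi-major axis of the transfer orbit: a_t = (23200 + 1.120×10^5)/2 = 67600 km.
At r₁ the circular-orbit speed is v₁ = √(μ/r₁) = 5.4400 km/s.
On the transfer ellipse at r₁, vis-viva equation gives v_p = √[μ(2/r₁ − 1/a_t)] = 7.0022 km/s.
First burn Δv₁ = |v_p − v₁| = 1.5622 km/s.
At r₂, v₂ = √(μ/r₂) = 2.4759 km/s.
Transfer-orbit speed at r₂: v_a = √[μ(2/r₂ − 1/a_t)] = 1.4505 km/s.
Second burn Δv₂ = |v₂ − v_a| = 1.0254 km/s.
Total Δv = Δv₁ + Δv₂ = 2.588 km/s.

Δv = 2.59 km/s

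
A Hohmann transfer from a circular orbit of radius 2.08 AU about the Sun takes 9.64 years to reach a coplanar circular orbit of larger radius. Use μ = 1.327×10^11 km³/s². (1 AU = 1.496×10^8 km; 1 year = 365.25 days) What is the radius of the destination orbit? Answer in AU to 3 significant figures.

In km: r₁ = 2.08 × 1.496×10^8 = 3.11168×10^8 km.
Transfer time t = 9.64 years × 365.25 × 86400 s = 3.04215264×10^8 s, and t = π√(a_t³/μ).
So a_t = (μ t²/π²)^(1/3) = (1.327×10^11 × (3.04215264×10^8)² / π²)^(1/3) = 1.0756×10^9 km.
Since a_t = (r₁ + r₂)/2, r₂ = 2a_t − r₁ = 2×1.0756×10^9 − 3.11168×10^8 = 1.840032×10^9 km.
In AU: r₂ = 1.840032×10^9 / 1.496×10^8 = 12.3 AU.

r₂ = 12.3 AU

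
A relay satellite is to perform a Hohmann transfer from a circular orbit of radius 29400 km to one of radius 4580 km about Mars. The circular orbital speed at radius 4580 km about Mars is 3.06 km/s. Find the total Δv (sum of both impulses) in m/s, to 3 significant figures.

Δv = 1550 m/s

From the circular-orbit relation v² = μ/r at r = 4580 km: μ = v²r = (3.06)² × 4580 = 42885.3 km³/s².
Semi-major axis of the transfer orbit: a_t = (29400 + 4580)/2 = 16990 km.
At r₁ the circular-orbit speed is v₁ = √(μ/r₁) = 1.2078 km/s.
On the transfer ellipse at r₁, vis-viva gives v_a = √[μ(2/r₁ − 1/a_t)] = 0.62707 km/s.
First burn Δv₁ = |v_a − v₁| = 0.5807 km/s.
At r₂, v₂ = √(μ/r₂) = 3.0600 km/s.
Transfer-orbit speed at r₂: v_p = √[μ(2/r₂ − 1/a_t)] = 4.0253 km/s.
Second burn Δv₂ = |v₂ − v_p| = 0.9653 km/s.
Total Δv = Δv₁ + Δv₂ = 1.546 km/s.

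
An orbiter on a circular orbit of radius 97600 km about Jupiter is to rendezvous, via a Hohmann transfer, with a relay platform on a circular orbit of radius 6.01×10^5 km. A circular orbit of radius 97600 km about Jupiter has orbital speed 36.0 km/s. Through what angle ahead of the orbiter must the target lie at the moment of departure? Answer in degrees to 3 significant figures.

From the circular-orbit relation v² = μ/r at r = 97600 km: μ = v²r = (36.0)² × 97600 = 1.26490×10^8 km³/s².
Transfer-ellipse semi-major axis a_t = (r₁ + r₂)/2 = (97600 + 6.010×10^5)/2 = 3.493×10^5 km.
The half-period of the transfer ellipse is t = π√(a_t³/μ) = 57670 s.
The target's mean motion on its circular orbit is ω₂ = √(μ/r₂³) = 2.414×10^-5 rad/s.
Angle swept by the target during transfer: ω₂·t = 1.392 rad = 79.76°.
Arrival is 180° from departure on the ellipse, so φ = 180° − 79.76° = 100°.

φ = 100°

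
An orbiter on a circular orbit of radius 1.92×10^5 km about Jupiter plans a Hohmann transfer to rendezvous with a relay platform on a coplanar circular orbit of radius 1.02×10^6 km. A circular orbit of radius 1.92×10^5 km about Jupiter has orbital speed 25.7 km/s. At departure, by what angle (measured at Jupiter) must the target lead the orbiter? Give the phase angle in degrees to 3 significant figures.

φ = 97.6°

From the circular-orbit relation v² = μ/r at r = 1.92×10^5 km: μ = v²r = (25.7)² × 1.92×10^5 = 1.26814×10^8 km³/s².
Semi-major axis of the transfer orbit: a_t = (1.920×10^5 + 1.020×10^6)/2 = 6.060×10^5 km.
The half-period of the transfer ellipse is t = π√(a_t³/μ) = 1.31606×10^5 s.
Target angular speed ω₂ = √(μ/r₂³) = 1.09316×10^-5 rad/s.
Angle swept by the target during transfer: ω₂·t = 1.4387 rad = 82.43°.
Arrival is 180° from departure on the ellipse, so φ = 180° − 82.43° = 97.6°.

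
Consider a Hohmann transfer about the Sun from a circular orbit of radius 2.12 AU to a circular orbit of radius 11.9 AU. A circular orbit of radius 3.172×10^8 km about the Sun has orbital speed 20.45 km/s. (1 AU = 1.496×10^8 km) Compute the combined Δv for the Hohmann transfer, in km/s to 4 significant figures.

Δv = 10.08 km/s

From the circular-orbit relation v² = μ/r at r = 3.172×10^8 km: μ = v²r = (20.45)² × 3.172×10^8 = 1.32654×10^11 km³/s².
In km: r₁ = 2.12 × 1.496×10^8 = 3.17152×10^8 km; r₂ = 11.9 × 1.496×10^8 = 1.78024×10^9 km.
The Hohmann ellipse has a_t = (r₁ + r₂)/2 = 1.048696×10^9 km.
At r₁ the circular-orbit speed is v₁ = √(μ/r₁) = 20.452 km/s.
On the transfer ellipse at r₁, vis-viva gives v_p = √[μ(2/r₁ − 1/a_t)] = 26.647 km/s.
First burn Δv₁ = |v_p − v₁| = 6.195 km/s.
Circular speed at r₂: v₂ = √(μ/r₂) = 8.632 km/s.
Transfer-orbit speed at r₂: v_a = √[μ(2/r₂ − 1/a_t)] = 4.747 km/s.
Second burn Δv₂ = |v₂ − v_a| = 3.885 km/s.
Total Δv = Δv₁ + Δv₂ = 10.08 km/s.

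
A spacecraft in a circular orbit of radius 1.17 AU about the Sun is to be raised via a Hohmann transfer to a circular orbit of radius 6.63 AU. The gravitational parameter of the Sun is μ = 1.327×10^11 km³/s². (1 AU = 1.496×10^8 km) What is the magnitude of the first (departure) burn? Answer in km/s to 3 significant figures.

Δv₁ = 8.37 km/s

In km: r₁ = 1.17 × 1.496×10^8 = 1.75032×10^8 km; r₂ = 6.63 × 1.496×10^8 = 9.91848×10^8 km.
The Hohmann ellipse has a_t = (r₁ + r₂)/2 = 5.8344×10^8 km.
On the circular orbit at r = 1.75032×10^8 km, v_c = √(μ/r) = 27.5345 km/s.
Vis-viva on the transfer ellipse at r = 1.75032×10^8 km gives v_t = √[μ(2/r − 1/a_t)] = 35.9006 km/s.
Δv₁ = |v_t − v_c| = |35.9006 − 27.5345| = 8.366 km/s.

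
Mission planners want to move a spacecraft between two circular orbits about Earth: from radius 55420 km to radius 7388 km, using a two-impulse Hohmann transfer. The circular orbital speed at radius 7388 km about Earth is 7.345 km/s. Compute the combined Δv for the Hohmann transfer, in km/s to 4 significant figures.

Δv = 3.793 km/s

From the circular-orbit relation v² = μ/r at r = 7388 km: μ = v²r = (7.345)² × 7388 = 3.98575×10^5 km³/s².
Semi-major axis of the transfer orbit: a_t = (55420 + 7388)/2 = 31404 km.
Circular speed at r₁: v₁ = √(μ/r₁) = √(3.98575×10^5/55420) = 2.682 km/s.
On the transfer ellipse at r₁, vis-viva gives v_a = √[μ(2/r₁ − 1/a_t)] = 1.301 km/s.
First burn Δv₁ = |v_a − v₁| = 1.381 km/s.
Circular speed at r₂: v₂ = √(μ/r₂) = 7.345 km/s.
Transfer-orbit speed at r₂: v_p = √[μ(2/r₂ − 1/a_t)] = 9.757 km/s.
Second burn Δv₂ = |v₂ − v_p| = 2.412 km/s.
Δv = Δv₁ + Δv₂ = 1.381 + 2.412 = 3.793 km/s.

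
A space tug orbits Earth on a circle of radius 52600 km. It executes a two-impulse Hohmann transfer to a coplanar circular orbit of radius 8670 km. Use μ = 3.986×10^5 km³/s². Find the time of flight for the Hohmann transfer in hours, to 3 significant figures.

t = 7.41 hours

The Hohmann ellipse has a_t = (r₁ + r₂)/2 = 30635 km.
By Kepler's third law the transfer-orbit period is T = 2π√(a_t³/μ), so t = T/2 = 26680 s.
Converting: 26680 s ÷ 3600 s/hour = 7.41 hours.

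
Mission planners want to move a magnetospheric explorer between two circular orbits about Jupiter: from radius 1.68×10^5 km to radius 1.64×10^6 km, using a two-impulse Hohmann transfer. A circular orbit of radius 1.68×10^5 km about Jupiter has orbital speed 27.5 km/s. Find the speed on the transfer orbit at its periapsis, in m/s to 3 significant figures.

From the circular-orbit relation v² = μ/r at r = 1.68×10^5 km: μ = v²r = (27.5)² × 1.68×10^5 = 1.27050×10^8 km³/s².
The Hohmann ellipse has a_t = (r₁ + r₂)/2 = 9.040×10^5 km.
The periapsis of the transfer ellipse is at r = 1.680×10^5 km.
Applying v² = μ(2/r − 1/a_t): v = 37.04 km/s.

v = 37000 m/s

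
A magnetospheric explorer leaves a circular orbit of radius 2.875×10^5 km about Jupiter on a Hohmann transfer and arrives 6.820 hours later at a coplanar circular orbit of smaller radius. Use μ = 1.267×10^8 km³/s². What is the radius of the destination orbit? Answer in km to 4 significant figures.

Transfer time t = 6.820 hours = 24552 s, and t = π√(a_t³/μ).
So a_t = (μ t²/π²)^(1/3) = (1.267×10^8 × (24552)² / π²)^(1/3) = 1.9780×10^5 km.
Since a_t = (r₁ + r₂)/2, r₂ = 2a_t − r₁ = 2×1.9780×10^5 − 2.875×10^5 = 1.081×10^5 km.

r₂ = 1.081×10^5 km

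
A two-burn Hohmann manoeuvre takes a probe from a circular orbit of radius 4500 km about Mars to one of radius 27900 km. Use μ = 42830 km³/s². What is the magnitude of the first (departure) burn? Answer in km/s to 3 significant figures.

Semi-major axis of the transfer orbit: a_t = (4500 + 27900)/2 = 16200 km.
Circular speed at r = 4500 km: v_c = √(μ/r) = 3.0851 km/s.
Transfer-orbit speed at the same r (vis-viva, a = a_t): v_t = √[μ(2/r − 1/a_t)] = 4.0487 km/s.
Δv₁ = |v_t − v_c| = |4.0487 − 3.0851| = 0.9636 km/s.

Δv₁ = 0.964 km/s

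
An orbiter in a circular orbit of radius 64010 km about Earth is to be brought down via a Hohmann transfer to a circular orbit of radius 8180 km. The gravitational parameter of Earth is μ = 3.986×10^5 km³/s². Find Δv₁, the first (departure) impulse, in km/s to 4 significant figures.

Semi-major axis of the transfer orbit: a_t = (64010 + 8180)/2 = 36095 km.
On the circular orbit at r = 64010 km, v_c = √(μ/r) = 2.495 km/s.
Vis-viva on the transfer ellipse at r = 64010 km gives v_t = √[μ(2/r − 1/a_t)] = 1.188 km/s.
Δv₁ = |v_t − v_c| = |1.188 − 2.495| = 1.307 km/s.

Δv₁ = 1.307 km/s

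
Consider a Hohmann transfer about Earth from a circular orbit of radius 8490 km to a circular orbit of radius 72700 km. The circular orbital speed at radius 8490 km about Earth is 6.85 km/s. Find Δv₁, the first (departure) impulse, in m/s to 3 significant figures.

From the circular-orbit relation v² = μ/r at r = 8490 km: μ = v²r = (6.85)² × 8490 = 3.98372×10^5 km³/s².
The Hohmann ellipse has a_t = (r₁ + r₂)/2 = 40595 km.
On the circular orbit at r = 8490 km, v_c = √(μ/r) = 6.850 km/s.
Vis-viva on the transfer ellipse at r = 8490 km gives v_t = √[μ(2/r − 1/a_t)] = 9.167 km/s.
Δv₁ = |v_t − v_c| = |9.167 − 6.850| = 2.317 km/s.

Δv₁ = 2320 m/s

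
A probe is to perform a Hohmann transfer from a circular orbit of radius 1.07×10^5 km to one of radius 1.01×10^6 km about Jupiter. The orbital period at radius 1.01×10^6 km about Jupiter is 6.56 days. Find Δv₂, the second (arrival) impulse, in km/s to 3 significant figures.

Δv₂ = 6.30 km/s

From Kepler's third law T² = 4π²r³/μ at r = 1.01×10^6 km, T = 6.56 days = 6.56 × 86400 s = 5.66784×10^5 s: μ = 4π²r³/T² = 1.26616×10^8 km³/s².
Transfer-ellipse semi-major axis a_t = (r₁ + r₂)/2 = (1.070×10^5 + 1.010×10^6)/2 = 5.585×10^5 km.
Circular speed at r = 1.010×10^6 km: v_c = √(μ/r) = 11.197 km/s.
Vis-viva on the transfer ellipse at r = 1.010×10^6 km gives v_t = √[μ(2/r − 1/a_t)] = 4.9008 km/s.
Δv₂ = |v_t − v_c| = |4.9008 − 11.197| = 6.296 km/s.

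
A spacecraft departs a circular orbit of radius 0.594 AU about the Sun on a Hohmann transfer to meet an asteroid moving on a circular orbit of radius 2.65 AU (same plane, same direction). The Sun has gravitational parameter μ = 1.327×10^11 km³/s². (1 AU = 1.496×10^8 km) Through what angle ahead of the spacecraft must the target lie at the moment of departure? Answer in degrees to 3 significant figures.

φ = 93.8°

In km: r₁ = 0.594 × 1.496×10^8 = 8.88624×10^7 km; r₂ = 2.65 × 1.496×10^8 = 3.9644×10^8 km.
The Hohmann ellipse has a_t = (r₁ + r₂)/2 = 2.426512×10^8 km.
The half-period of the transfer ellipse is t = π√(a_t³/μ) = 3.25978×10^7 s.
The target's mean motion on its circular orbit is ω₂ = √(μ/r₂³) = 4.61497×10^-8 rad/s.
Angle swept by the target during transfer: ω₂·t = 1.50438 rad = 86.19°.
Arrival is 180° from departure on the ellipse, so φ = 180° − 86.19° = 93.8°.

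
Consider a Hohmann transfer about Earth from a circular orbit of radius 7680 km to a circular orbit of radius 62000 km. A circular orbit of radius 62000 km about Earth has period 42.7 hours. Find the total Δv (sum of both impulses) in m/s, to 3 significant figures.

From Kepler's third law T² = 4π²r³/μ at r = 62000 km, T = 42.7 hours = 42.7 × 3600 s = 1.5372×10^5 s: μ = 4π²r³/T² = 3.98175×10^5 km³/s².
Semi-major axis of the transfer orbit: a_t = (7680 + 62000)/2 = 34840 km.
At r₁ the circular-orbit speed is v₁ = √(μ/r₁) = 7.200 km/s.
Transfer-orbit speed at r₁ (v² = μ(2/r − 1/a)): v_p = √[μ(2/r₁ − 1/a_t)] = 9.605 km/s.
First burn Δv₁ = |v_p − v₁| = 2.405 km/s.
At r₂, v₂ = √(μ/r₂) = 2.534 km/s.
Transfer-orbit speed at r₂: v_a = √[μ(2/r₂ − 1/a_t)] = 1.190 km/s.
Second burn Δv₂ = |v₂ − v_a| = 1.344 km/s.
Total Δv = Δv₁ + Δv₂ = 3.749 km/s.

Δv = 3750 m/s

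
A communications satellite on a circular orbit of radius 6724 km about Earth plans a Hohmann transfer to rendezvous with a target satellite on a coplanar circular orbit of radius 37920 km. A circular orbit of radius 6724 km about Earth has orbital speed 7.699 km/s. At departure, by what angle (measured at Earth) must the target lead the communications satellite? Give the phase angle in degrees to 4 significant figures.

φ = 98.70°

From the circular-orbit relation v² = μ/r at r = 6724 km: μ = v²r = (7.699)² × 6724 = 3.98562×10^5 km³/s².
Semi-major axis of the transfer orbit: a_t = (6724 + 37920)/2 = 22322 km.
Transfer time t = π√(a_t³/μ) = 16600 s.
The target's mean motion on its circular orbit is ω₂ = √(μ/r₂³) = 8.550×10^-5 rad/s.
Angle swept by the target during transfer: ω₂·t = 1.419 rad = 81.30°.
The communications satellite traverses 180° on the transfer ellipse, so the target must lead by 180° − 81.30° = 98.70°.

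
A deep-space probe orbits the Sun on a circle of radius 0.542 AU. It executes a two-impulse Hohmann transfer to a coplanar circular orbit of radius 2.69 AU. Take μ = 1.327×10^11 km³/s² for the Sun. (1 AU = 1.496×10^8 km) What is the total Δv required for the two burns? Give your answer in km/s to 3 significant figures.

In km: r₁ = 0.542 × 1.496×10^8 = 8.10832×10^7 km; r₂ = 2.69 × 1.496×10^8 = 4.02424×10^8 km.
Semi-major axis of the transfer orbit: a_t = (8.10832×10^7 + 4.02424×10^8)/2 = 2.417536×10^8 km.
At r₁ the circular-orbit speed is v₁ = √(μ/r₁) = 40.45 km/s.
On the transfer ellipse at r₁, v² = μ(2/r − 1/a) gives v_p = √[μ(2/r₁ − 1/a_t)] = 52.19 km/s.
First burn Δv₁ = |v_p − v₁| = 11.74 km/s.
Circular speed at r₂: v₂ = √(μ/r₂) = 18.1591 km/s.
Transfer-orbit speed at r₂: v_a = √[μ(2/r₂ − 1/a_t)] = 10.5165 km/s.
Second burn Δv₂ = |v₂ − v_a| = 7.643 km/s.
Δv = Δv₁ + Δv₂ = 11.74 + 7.643 = 19.38 km/s.

Δv = 19.4 km/s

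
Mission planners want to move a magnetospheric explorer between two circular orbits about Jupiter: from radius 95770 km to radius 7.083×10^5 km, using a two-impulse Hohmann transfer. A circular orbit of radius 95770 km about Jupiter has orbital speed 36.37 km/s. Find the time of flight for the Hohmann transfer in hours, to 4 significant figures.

t = 19.76 hours

From the circular-orbit relation v² = μ/r at r = 95770 km: μ = v²r = (36.37)² × 95770 = 1.26682×10^8 km³/s².
Transfer-ellipse semi-major axis a_t = (r₁ + r₂)/2 = (95770 + 7.083×10^5)/2 = 4.02035×10^5 km.
By Kepler's third law the transfer-orbit period is T = 2π√(a_t³/μ), so t = T/2 = 71150 s.
Converting: 71150 s ÷ 3600 s/hour = 19.76 hours.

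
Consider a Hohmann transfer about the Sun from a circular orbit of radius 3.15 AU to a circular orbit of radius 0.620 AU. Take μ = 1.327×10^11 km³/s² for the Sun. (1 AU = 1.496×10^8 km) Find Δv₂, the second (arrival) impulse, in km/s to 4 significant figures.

Δv₂ = 11.07 km/s

In km: r₁ = 3.15 × 1.496×10^8 = 4.7124×10^8 km; r₂ = 0.620 × 1.496×10^8 = 9.2752×10^7 km.
The Hohmann ellipse has a_t = (r₁ + r₂)/2 = 2.81996×10^8 km.
Circular speed at r = 9.2752×10^7 km: v_c = √(μ/r) = 37.825 km/s.
Transfer-orbit speed at the same r (vis-viva, a = a_t): v_t = √[μ(2/r − 1/a_t)] = 48.896 km/s.
Δv₂ = |v_t − v_c| = |48.896 − 37.825| = 11.07 km/s.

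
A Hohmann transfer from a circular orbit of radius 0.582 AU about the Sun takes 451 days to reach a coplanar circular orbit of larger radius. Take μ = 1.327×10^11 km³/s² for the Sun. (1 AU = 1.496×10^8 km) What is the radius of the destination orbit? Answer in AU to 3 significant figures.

In km: r₁ = 0.582 × 1.496×10^8 = 8.70672×10^7 km.
Transfer time t = 451 days = 3.89664×10^7 s, and t = π√(a_t³/μ).
So a_t = (μ t²/π²)^(1/3) = (1.327×10^11 × (3.89664×10^7)² / π²)^(1/3) = 2.7331×10^8 km.
Since a_t = (r₁ + r₂)/2, r₂ = 2a_t − r₁ = 2×2.7331×10^8 − 8.70672×10^7 = 4.595528×10^8 km.
In AU: r₂ = 4.595528×10^8 / 1.496×10^8 = 3.07 AU.

r₂ = 3.07 AU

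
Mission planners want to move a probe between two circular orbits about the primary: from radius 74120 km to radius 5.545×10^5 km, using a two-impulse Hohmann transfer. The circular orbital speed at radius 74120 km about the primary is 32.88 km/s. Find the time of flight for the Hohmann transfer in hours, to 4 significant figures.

From the circular-orbit relation v² = μ/r at r = 74120 km: μ = v²r = (32.88)² × 74120 = 8.01307×10^7 km³/s².
The Hohmann ellipse has a_t = (r₁ + r₂)/2 = 3.1431×10^5 km.
Half the transfer-orbit period gives t = π√(a_t³/μ) = 61840 s.
Converting: 61840 s ÷ 3600 s/hour = 17.18 hours.

t = 17.18 hours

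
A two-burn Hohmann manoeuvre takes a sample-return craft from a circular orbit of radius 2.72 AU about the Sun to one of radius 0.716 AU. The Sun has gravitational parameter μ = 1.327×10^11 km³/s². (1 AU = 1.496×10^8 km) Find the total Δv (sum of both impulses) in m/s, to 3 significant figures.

In km: r₁ = 2.72 × 1.496×10^8 = 4.06912×10^8 km; r₂ = 0.716 × 1.496×10^8 = 1.071136×10^8 km.
The Hohmann ellipse has a_t = (r₁ + r₂)/2 = 2.570128×10^8 km.
At r₁ the circular-orbit speed is v₁ = √(μ/r₁) = 18.06 km/s.
Transfer-orbit speed at r₁ (vis-viva equation): v_a = √[μ(2/r₁ − 1/a_t)] = 11.66 km/s.
First burn Δv₁ = |v_a − v₁| = 6.400 km/s.
At r₂, v₂ = √(μ/r₂) = 35.20 km/s.
Transfer-orbit speed at r₂: v_p = √[μ(2/r₂ − 1/a_t)] = 44.29 km/s.
Second burn Δv₂ = |v₂ − v_p| = 9.090 km/s.
Δv = Δv₁ + Δv₂ = 6.400 + 9.090 = 15.49 km/s.

Δv = 15500 m/s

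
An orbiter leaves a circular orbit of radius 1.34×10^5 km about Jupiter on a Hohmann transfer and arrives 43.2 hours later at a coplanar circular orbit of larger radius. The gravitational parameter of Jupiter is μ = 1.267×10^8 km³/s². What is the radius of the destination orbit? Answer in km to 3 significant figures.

Transfer time t = 43.2 hours = 1.5552×10^5 s, and t = π√(a_t³/μ).
So a_t = (μ t²/π²)^(1/3) = (1.267×10^8 × (1.5552×10^5)² / π²)^(1/3) = 6.7715×10^5 km.
Since a_t = (r₁ + r₂)/2, r₂ = 2a_t − r₁ = 2×6.7715×10^5 − 1.340×10^5 = 1.2203×10^6 km.

r₂ = 1.22×10^6 km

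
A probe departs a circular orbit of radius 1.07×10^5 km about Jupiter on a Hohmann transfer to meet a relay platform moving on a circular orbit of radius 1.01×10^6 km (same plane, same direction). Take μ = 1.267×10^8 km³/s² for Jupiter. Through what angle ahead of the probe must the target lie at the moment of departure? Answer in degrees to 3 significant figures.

φ = 106°

Semi-major axis of the transfer orbit: a_t = (1.070×10^5 + 1.010×10^6)/2 = 5.585×10^5 km.
The half-period of the transfer ellipse is t = π√(a_t³/μ) = 1.164921×10^5 s.
Target angular speed ω₂ = √(μ/r₂³) = 1.108935×10^-5 rad/s.
Angle swept by the target during transfer: ω₂·t = 1.29182 rad = 74.02°.
Arrival is 180° from departure on the ellipse, so φ = 180° − 74.02° = 106°.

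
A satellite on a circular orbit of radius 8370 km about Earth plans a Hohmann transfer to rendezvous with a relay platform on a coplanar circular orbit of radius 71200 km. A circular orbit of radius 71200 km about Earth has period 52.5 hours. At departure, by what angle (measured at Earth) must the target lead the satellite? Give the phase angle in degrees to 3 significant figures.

φ = 105°

From Kepler's third law T² = 4π²r³/μ at r = 71200 km, T = 52.5 hours = 52.5 × 3600 s = 1.890×10^5 s: μ = 4π²r³/T² = 3.98911×10^5 km³/s².
Semi-major axis of the transfer orbit: a_t = (8370 + 71200)/2 = 39785 km.
Transfer time t = π√(a_t³/μ) = 39472.2 s.
Target angular speed ω₂ = √(μ/r₂³) = 3.32444×10^-5 rad/s.
Angle swept by the target during transfer: ω₂·t = 1.31223 rad = 75.19°.
The satellite traverses 180° on the transfer ellipse, so the target must lead by 180° − 75.19° = 105°.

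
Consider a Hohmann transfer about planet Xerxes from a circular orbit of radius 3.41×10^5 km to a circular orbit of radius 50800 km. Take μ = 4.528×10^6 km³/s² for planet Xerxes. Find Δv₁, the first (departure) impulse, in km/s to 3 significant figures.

Δv₁ = 1.79 km/s

Semi-major axis of the transfer orbit: a_t = (3.410×10^5 + 50800)/2 = 1.959×10^5 km.
On the circular orbit at r = 3.410×10^5 km, v_c = √(μ/r) = 3.644 km/s.
Transfer-orbit speed at the same r (vis-viva, a = a_t): v_t = √[μ(2/r − 1/a_t)] = 1.856 km/s.
Δv₁ = |v_t − v_c| = |1.856 − 3.644| = 1.788 km/s.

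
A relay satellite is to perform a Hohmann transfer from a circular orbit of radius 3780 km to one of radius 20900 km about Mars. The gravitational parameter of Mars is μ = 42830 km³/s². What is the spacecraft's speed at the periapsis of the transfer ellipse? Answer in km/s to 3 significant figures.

v = 4.38 km/s

Transfer-ellipse semi-major axis a_t = (r₁ + r₂)/2 = (3780 + 20900)/2 = 12340 km.
The periapsis of the transfer ellipse is at r = 3780 km.
Applying v² = μ(2/r − 1/a_t): v = 4.381 km/s.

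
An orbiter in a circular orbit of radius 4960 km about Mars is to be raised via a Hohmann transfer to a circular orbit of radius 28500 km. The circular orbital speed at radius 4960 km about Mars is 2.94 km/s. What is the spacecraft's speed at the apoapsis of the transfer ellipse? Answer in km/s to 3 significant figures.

v = 0.668 km/s

From the circular-orbit relation v² = μ/r at r = 4960 km: μ = v²r = (2.94)² × 4960 = 42872.3 km³/s².
Semi-major axis of the transfer orbit: a_t = (4960 + 28500)/2 = 16730 km.
At apoapsis, r = 28500 km.
Vis-viva: v = √[μ(2/r − 1/a_t)] = √[42872.3 × (2/28500 − 1/16730)] = 0.6678 km/s.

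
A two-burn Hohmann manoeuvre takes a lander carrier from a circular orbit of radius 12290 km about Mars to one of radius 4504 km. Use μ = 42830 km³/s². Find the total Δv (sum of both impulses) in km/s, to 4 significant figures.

Transfer-ellipse semi-major axis a_t = (r₁ + r₂)/2 = (12290 + 4504)/2 = 8397 km.
Circular speed at r₁: v₁ = √(μ/r₁) = √(42830/12290) = 1.8668 km/s.
Transfer-orbit speed at r₁ (vis-viva equation): v_a = √[μ(2/r₁ − 1/a_t)] = 1.3672 km/s.
First burn Δv₁ = |v_a − v₁| = 0.4996 km/s.
At r₂, v₂ = √(μ/r₂) = 3.084 km/s.
Transfer-orbit speed at r₂: v_p = √[μ(2/r₂ − 1/a_t)] = 3.731 km/s.
Second burn Δv₂ = |v₂ − v_p| = 0.6470 km/s.
Total Δv = Δv₁ + Δv₂ = 1.147 km/s.

Δv = 1.147 km/s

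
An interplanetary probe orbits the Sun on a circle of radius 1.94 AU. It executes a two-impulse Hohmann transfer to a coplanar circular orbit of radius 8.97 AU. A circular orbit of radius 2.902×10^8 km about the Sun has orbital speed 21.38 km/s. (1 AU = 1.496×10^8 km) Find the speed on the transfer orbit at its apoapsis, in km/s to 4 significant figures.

v = 5.929 km/s

From the circular-orbit relation v² = μ/r at r = 2.902×10^8 km: μ = v²r = (21.38)² × 2.902×10^8 = 1.32652×10^11 km³/s².
In km: r₁ = 1.94 × 1.496×10^8 = 2.90224×10^8 km; r₂ = 8.97 × 1.496×10^8 = 1.341912×10^9 km.
The Hohmann ellipse has a_t = (r₁ + r₂)/2 = 8.16068×10^8 km.
The apoapsis of the transfer ellipse is at r = 1.341912×10^9 km.
From the vis-viva equation, v = √[μ(2/r − 1/a_t)] = 5.929 km/s.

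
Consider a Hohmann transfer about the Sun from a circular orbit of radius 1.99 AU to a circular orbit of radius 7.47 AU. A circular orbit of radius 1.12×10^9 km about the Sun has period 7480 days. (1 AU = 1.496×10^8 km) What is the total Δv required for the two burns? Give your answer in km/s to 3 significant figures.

Δv = 9.25 km/s

From Kepler's third law T² = 4π²r³/μ at r = 1.12×10^9 km, T = 7480 days = 7480 × 86400 s = 6.46272×10^8 s: μ = 4π²r³/T² = 1.32795×10^11 km³/s².
In km: r₁ = 1.99 × 1.496×10^8 = 2.97704×10^8 km; r₂ = 7.47 × 1.496×10^8 = 1.117512×10^9 km.
Transfer-ellipse semi-major axis a_t = (r₁ + r₂)/2 = (2.97704×10^8 + 1.117512×10^9)/2 = 7.07608×10^8 km.
At r₁ the circular-orbit speed is v₁ = √(μ/r₁) = 21.120258 km/s.
Transfer-orbit speed at r₁ (vis-viva equation): v_p = √[μ(2/r₁ − 1/a_t)] = 26.541714 km/s.
First burn Δv₁ = |v_p − v₁| = 5.4215 km/s.
Circular speed at r₂: v₂ = √(μ/r₂) = 10.901 km/s.
Transfer-orbit speed at r₂: v_a = √[μ(2/r₂ − 1/a_t)] = 7.0707 km/s.
Second burn Δv₂ = |v₂ − v_a| = 3.8303 km/s.
Δv = Δv₁ + Δv₂ = 5.4215 + 3.8303 = 9.252 km/s.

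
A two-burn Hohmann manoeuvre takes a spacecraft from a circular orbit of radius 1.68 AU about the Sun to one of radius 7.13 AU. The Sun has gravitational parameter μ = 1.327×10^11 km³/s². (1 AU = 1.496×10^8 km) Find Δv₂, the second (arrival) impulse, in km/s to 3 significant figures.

In km: r₁ = 1.68 × 1.496×10^8 = 2.51328×10^8 km; r₂ = 7.13 × 1.496×10^8 = 1.066648×10^9 km.
Semi-major axis of the transfer orbit: a_t = (2.51328×10^8 + 1.066648×10^9)/2 = 6.58988×10^8 km.
Circular speed at r = 1.066648×10^9 km: v_c = √(μ/r) = 11.154 km/s.
Transfer-orbit speed at the same r (vis-viva, a = a_t): v_t = √[μ(2/r − 1/a_t)] = 6.8882 km/s.
Δv₂ = |v_t − v_c| = |6.8882 − 11.154| = 4.266 km/s.

Δv₂ = 4.27 km/s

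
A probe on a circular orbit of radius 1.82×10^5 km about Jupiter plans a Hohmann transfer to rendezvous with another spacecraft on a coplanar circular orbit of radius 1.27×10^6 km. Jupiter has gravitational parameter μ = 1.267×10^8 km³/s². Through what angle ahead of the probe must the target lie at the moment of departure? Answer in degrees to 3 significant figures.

Semi-major axis of the transfer orbit: a_t = (1.820×10^5 + 1.270×10^6)/2 = 7.260×10^5 km.
The half-period of the transfer ellipse is t = π√(a_t³/μ) = 1.7265×10^5 s.
Target angular speed ω₂ = √(μ/r₂³) = 7.8647×10^-6 rad/s.
Angle swept by the target during transfer: ω₂·t = 1.3578 rad = 77.80°.
Arrival is 180° from departure on the ellipse, so φ = 180° − 77.80° = 102°.

φ = 102°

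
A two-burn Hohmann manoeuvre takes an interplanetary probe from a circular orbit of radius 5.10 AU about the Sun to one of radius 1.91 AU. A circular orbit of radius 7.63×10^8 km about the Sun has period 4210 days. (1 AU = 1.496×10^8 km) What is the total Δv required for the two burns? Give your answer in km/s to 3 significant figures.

From Kepler's third law T² = 4π²r³/μ at r = 7.63×10^8 km, T = 4210 days = 4210 × 86400 s = 3.63744×10^8 s: μ = 4π²r³/T² = 1.32538×10^11 km³/s².
In km: r₁ = 5.10 × 1.496×10^8 = 7.6296×10^8 km; r₂ = 1.91 × 1.496×10^8 = 2.85736×10^8 km.
Semi-major axis of the transfer orbit: a_t = (7.6296×10^8 + 2.85736×10^8)/2 = 5.24348×10^8 km.
At r₁ the circular-orbit speed is v₁ = √(μ/r₁) = 13.1801 km/s.
On the transfer ellipse at r₁, vis-viva equation gives v_a = √[μ(2/r₁ − 1/a_t)] = 9.72955 km/s.
First burn Δv₁ = |v_a − v₁| = 3.451 km/s.
At r₂, v₂ = √(μ/r₂) = 21.537 km/s.
Transfer-orbit speed at r₂: v_p = √[μ(2/r₂ − 1/a_t)] = 25.979 km/s.
Second burn Δv₂ = |v₂ − v_p| = 4.442 km/s.
Total Δv = Δv₁ + Δv₂ = 7.893 km/s.

Δv = 7.89 km/s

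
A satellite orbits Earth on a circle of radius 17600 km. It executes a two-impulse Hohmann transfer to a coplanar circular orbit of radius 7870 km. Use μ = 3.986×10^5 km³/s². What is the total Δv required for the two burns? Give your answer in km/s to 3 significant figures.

Semi-major axis of the transfer orbit: a_t = (17600 + 7870)/2 = 12735 km.
Circular speed at r₁: v₁ = √(μ/r₁) = √(3.986×10^5/17600) = 4.759 km/s.
On the transfer ellipse at r₁, v² = μ(2/r − 1/a) gives v_a = √[μ(2/r₁ − 1/a_t)] = 3.741 km/s.
First burn Δv₁ = |v_a − v₁| = 1.018 km/s.
At r₂, v₂ = √(μ/r₂) = 7.1167 km/s.
Transfer-orbit speed at r₂: v_p = √[μ(2/r₂ − 1/a_t)] = 8.3664 km/s.
Second burn Δv₂ = |v₂ − v_p| = 1.250 km/s.
Total Δv = Δv₁ + Δv₂ = 2.268 km/s.

Δv = 2.27 km/s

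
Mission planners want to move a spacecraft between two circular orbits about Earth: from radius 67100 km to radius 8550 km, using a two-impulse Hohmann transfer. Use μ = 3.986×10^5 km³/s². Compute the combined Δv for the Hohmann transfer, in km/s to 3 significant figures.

Δv = 3.54 km/s

Transfer-ellipse semi-major axis a_t = (r₁ + r₂)/2 = (67100 + 8550)/2 = 37825 km.
At r₁ the circular-orbit speed is v₁ = √(μ/r₁) = 2.43729 km/s.
On the transfer ellipse at r₁, vis-viva equation gives v_a = √[μ(2/r₁ − 1/a_t)] = 1.15878 km/s.
First burn Δv₁ = |v_a − v₁| = 1.279 km/s.
At r₂, v₂ = √(μ/r₂) = 6.828 km/s.
Transfer-orbit speed at r₂: v_p = √[μ(2/r₂ − 1/a_t)] = 9.094 km/s.
Second burn Δv₂ = |v₂ − v_p| = 2.266 km/s.
Δv = Δv₁ + Δv₂ = 1.279 + 2.266 = 3.545 km/s.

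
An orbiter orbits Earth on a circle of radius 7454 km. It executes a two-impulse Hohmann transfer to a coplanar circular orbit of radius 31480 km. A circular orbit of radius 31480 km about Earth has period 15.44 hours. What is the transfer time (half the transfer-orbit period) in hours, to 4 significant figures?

From Kepler's third law T² = 4π²r³/μ at r = 31480 km, T = 15.44 hours = 15.44 × 3600 s = 55584 s: μ = 4π²r³/T² = 3.98625×10^5 km³/s².
Transfer-ellipse semi-major axis a_t = (r₁ + r₂)/2 = (7454 + 31480)/2 = 19467 km.
By Kepler's third law the transfer-orbit period is T = 2π√(a_t³/μ), so t = T/2 = 13515 s.
Converting: 13515 s ÷ 3600 s/hour = 3.754 hours.

t = 3.754 hours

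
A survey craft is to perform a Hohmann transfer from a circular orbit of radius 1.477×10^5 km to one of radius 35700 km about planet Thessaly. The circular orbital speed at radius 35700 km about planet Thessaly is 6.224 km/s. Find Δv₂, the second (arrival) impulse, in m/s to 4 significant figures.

From the circular-orbit relation v² = μ/r at r = 35700 km: μ = v²r = (6.224)² × 35700 = 1.38295×10^6 km³/s².
The Hohmann ellipse has a_t = (r₁ + r₂)/2 = 91700 km.
On the circular orbit at r = 35700 km, v_c = √(μ/r) = 6.224 km/s.
Vis-viva on the transfer ellipse at r = 35700 km gives v_t = √[μ(2/r − 1/a_t)] = 7.899 km/s.
Δv₂ = |v_t − v_c| = |7.899 − 6.224| = 1.675 km/s.

Δv₂ = 1675 m/s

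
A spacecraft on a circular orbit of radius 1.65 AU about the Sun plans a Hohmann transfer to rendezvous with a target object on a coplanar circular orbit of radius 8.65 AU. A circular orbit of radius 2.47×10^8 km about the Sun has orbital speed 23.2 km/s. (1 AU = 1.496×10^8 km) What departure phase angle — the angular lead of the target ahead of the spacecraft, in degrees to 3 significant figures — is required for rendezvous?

From the circular-orbit relation v² = μ/r at r = 2.47×10^8 km: μ = v²r = (23.2)² × 2.47×10^8 = 1.32945×10^11 km³/s².
In km: r₁ = 1.65 × 1.496×10^8 = 2.4684×10^8 km; r₂ = 8.65 × 1.496×10^8 = 1.29404×10^9 km.
Semi-major axis of the transfer orbit: a_t = (2.4684×10^8 + 1.29404×10^9)/2 = 7.7044×10^8 km.
The half-period of the transfer ellipse is t = π√(a_t³/μ) = 1.84256×10^8 s.
Target angular speed ω₂ = √(μ/r₂³) = 7.83276×10^-9 rad/s.
Angle swept by the target during transfer: ω₂·t = 1.4432 rad = 82.69°.
Arrival is 180° from departure on the ellipse, so φ = 180° − 82.69° = 97.3°.

φ = 97.3°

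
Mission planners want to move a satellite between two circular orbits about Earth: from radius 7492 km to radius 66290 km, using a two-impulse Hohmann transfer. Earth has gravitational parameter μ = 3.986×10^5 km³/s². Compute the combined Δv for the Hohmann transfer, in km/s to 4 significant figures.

Transfer-ellipse semi-major axis a_t = (r₁ + r₂)/2 = (7492 + 66290)/2 = 36891 km.
At r₁ the circular-orbit speed is v₁ = √(μ/r₁) = 7.294 km/s.
Transfer-orbit speed at r₁ (v² = μ(2/r − 1/a)): v_p = √[μ(2/r₁ − 1/a_t)] = 9.778 km/s.
First burn Δv₁ = |v_p − v₁| = 2.484 km/s.
At r₂, v₂ = √(μ/r₂) = 2.452 km/s.
Transfer-orbit speed at r₂: v_a = √[μ(2/r₂ − 1/a_t)] = 1.105 km/s.
Second burn Δv₂ = |v₂ − v_a| = 1.347 km/s.
Δv = Δv₁ + Δv₂ = 2.484 + 1.347 = 3.831 km/s.

Δv = 3.831 km/s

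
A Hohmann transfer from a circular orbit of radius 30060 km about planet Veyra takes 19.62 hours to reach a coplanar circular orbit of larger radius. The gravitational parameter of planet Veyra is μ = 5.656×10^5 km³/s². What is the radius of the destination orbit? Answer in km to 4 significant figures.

Transfer time t = 19.62 hours = 70632 s, and t = π√(a_t³/μ).
So a_t = (μ t²/π²)^(1/3) = (5.656×10^5 × (70632)² / π²)^(1/3) = 65878 km.
Since a_t = (r₁ + r₂)/2, r₂ = 2a_t − r₁ = 2×65878 − 30060 = 1.01696×10^5 km.

r₂ = 1.017×10^5 km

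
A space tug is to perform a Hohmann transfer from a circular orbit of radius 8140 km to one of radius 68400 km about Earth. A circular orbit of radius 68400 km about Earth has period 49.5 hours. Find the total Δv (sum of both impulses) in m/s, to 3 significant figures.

From Kepler's third law T² = 4π²r³/μ at r = 68400 km, T = 49.5 hours = 49.5 × 3600 s = 1.782×10^5 s: μ = 4π²r³/T² = 3.97844×10^5 km³/s².
The Hohmann ellipse has a_t = (r₁ + r₂)/2 = 38270 km.
Circular speed at r₁: v₁ = √(μ/r₁) = √(3.97844×10^5/8140) = 6.9911 km/s.
Transfer-orbit speed at r₁ (vis-viva equation): v_p = √[μ(2/r₁ − 1/a_t)] = 9.3464 km/s.
First burn Δv₁ = |v_p − v₁| = 2.3553 km/s.
At r₂, v₂ = √(μ/r₂) = 2.41173 km/s.
Transfer-orbit speed at r₂: v_a = √[μ(2/r₂ − 1/a_t)] = 1.11227 km/s.
Second burn Δv₂ = |v₂ − v_a| = 1.2995 km/s.
Total Δv = Δv₁ + Δv₂ = 3.655 km/s.

Δv = 3650 m/s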